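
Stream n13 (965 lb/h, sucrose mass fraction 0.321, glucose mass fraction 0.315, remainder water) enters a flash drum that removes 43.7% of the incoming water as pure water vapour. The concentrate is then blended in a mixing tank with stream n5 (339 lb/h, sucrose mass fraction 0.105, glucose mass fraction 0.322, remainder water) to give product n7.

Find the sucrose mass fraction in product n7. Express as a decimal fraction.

Vapour removed = 0.437×0.364×965 = 153.5 lb/h; concentrate = 811.5 lb/h.
sucrose reaching the mixer = 309.76 (from concentrate) + 339×0.105 = 345.36 lb/h.
Product flow = 811.5 + 339 = 1150.5 lb/h; sucrose fraction = 0.300.

0.300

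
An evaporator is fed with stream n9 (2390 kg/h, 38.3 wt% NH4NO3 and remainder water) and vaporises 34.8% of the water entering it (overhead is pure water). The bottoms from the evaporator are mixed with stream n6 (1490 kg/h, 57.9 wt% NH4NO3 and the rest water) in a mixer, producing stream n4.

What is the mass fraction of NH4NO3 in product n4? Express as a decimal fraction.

0.528

Vapour removed = 0.348×0.617×2390 = 513.17 kg/h; concentrate = 1876.8 kg/h.
NH4NO3 reaching the mixer = 915.37 (from concentrate) + 1490×0.579 = 1778.1 kg/h.
Product flow = 1876.8 + 1490 = 3366.8 kg/h; NH4NO3 fraction = 0.528.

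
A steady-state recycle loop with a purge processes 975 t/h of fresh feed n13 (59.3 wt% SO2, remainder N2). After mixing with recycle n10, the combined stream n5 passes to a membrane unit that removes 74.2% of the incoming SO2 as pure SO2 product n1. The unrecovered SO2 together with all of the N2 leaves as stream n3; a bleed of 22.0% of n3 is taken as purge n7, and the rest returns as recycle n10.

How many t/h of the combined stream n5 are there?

2528 t/h

N2 enters only via n13 and leaves only via the purge: 975×0.407 = 0.220×(N2 in n3), and the membrane unit passes all N2, so N2 in n5 = N2 in n3 = 1803.8 t/h.
SO2 in n5: m_A = 975×0.593 + (1−0.220)·(1−0.742)·m_A, so m_A = 578.17/0.7988 = 723.84 t/h.
n5 = 723.84 + 1803.8 = 2527.6 t/h.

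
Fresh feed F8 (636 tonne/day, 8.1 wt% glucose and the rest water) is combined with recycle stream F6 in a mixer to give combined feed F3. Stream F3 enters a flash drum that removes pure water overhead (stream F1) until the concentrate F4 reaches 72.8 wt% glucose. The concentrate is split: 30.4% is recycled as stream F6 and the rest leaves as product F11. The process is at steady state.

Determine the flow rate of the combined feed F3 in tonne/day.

Overall glucose balance (none leaves overhead): glucose in fresh feed = glucose in product, i.e. 636×0.081 = (1−0.304)·F4·0.728.
F4 = 51.516/(0.728×0.696) = 101.67 tonne/day.
Recycle F6 = 0.304×101.67 = 30.908 tonne/day.
Combined feed F3 = 636 + 30.908 = 666.91 tonne/day.

666.9 tonne/day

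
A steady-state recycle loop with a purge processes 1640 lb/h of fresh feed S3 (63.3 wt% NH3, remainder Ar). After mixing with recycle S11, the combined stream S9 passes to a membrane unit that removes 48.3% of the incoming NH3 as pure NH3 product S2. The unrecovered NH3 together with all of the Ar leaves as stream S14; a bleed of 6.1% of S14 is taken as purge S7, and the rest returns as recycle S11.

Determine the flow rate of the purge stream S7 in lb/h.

665.5 lb/h

Ar enters only via S3 and leaves only via the purge: 1640×0.367 = 0.061×(Ar in S14), and the membrane unit passes all Ar, so Ar in S9 = Ar in S14 = 9866.9 lb/h.
NH3 in S9: m_A = 1640×0.633 + (1−0.061)·(1−0.483)·m_A, so m_A = 1038.1/0.5145 = 2017.6 lb/h.
S14 = (1−0.483)×2017.6 + 9866.9 = 10910 lb/h.
Purge S7 = 0.061×10910 = 665.51 lb/h.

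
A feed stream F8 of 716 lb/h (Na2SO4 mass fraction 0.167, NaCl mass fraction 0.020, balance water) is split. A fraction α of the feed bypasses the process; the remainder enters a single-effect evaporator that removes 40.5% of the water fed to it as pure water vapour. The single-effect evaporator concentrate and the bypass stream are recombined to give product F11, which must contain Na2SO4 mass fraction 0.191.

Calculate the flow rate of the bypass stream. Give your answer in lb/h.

442.8 lb/h

All 716×0.167 = 119.57 lb/h of Na2SO4 reaches F11, so F11 = 119.57/0.191 = 626.03 lb/h and vapour = 89.969 lb/h.
The evaporator receives (1−α)·716 of feed at 0.813 water and removes 0.405 of that water:
0.405×0.813×(1−α)×716 = 89.969
(1−α) = 89.969/235.75 = 0.3816;  α = 0.6184.
Bypass flow = 0.6184×716 = 442.76 lb/h.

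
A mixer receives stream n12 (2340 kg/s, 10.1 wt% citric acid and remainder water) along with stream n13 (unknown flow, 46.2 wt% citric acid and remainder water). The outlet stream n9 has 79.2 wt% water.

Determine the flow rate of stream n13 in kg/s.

985.7 kg/s

Let n13 be the unknown flow. Total out = 2340 + n13.
water balance: 2103.7 + 0.538·n13 = 0.792·(2340 + n13)
(0.538 − 0.792)·n13 = 0.792×2340 − 2103.7 = -250.38
n13 = -250.38 / -0.254 = 985.75 kg/s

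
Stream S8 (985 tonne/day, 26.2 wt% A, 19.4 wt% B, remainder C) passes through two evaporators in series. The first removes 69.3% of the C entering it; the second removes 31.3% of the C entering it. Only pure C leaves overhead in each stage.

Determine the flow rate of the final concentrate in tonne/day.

562.2 tonne/day

C in feed = 985×0.544 = 535.84 tonne/day.
After stage 1: C left = (1−0.693)×535.84 = 164.5; stream total = 613.66 tonne/day.
After stage 2: C left = (1−0.313)×164.5 = 113.01; final concentrate = 562.17 tonne/day.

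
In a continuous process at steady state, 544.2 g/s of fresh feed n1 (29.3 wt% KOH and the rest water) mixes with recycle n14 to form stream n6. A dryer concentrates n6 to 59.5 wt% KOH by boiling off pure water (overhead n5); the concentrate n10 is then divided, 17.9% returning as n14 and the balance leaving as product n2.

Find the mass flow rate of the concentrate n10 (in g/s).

326.4 g/s

Overall KOH balance (none leaves overhead): KOH in fresh feed = KOH in product, i.e. 544.2×0.293 = (1−0.179)·n10·0.595.
n10 = 159.45/(0.595×0.821) = 326.41 g/s.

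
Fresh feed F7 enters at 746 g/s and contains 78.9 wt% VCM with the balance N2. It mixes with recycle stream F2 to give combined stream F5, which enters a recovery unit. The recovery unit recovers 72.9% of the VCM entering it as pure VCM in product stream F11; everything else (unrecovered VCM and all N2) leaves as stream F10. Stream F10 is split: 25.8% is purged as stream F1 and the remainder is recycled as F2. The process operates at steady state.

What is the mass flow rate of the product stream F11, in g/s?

VCM in F5: m_A = 746×0.789 + (1−0.258)·(1−0.729)·m_A, so m_A = 588.59/0.7989 = 736.74 g/s.
Product F11 = 0.729×736.74 = 537.08 g/s.

537.1 g/s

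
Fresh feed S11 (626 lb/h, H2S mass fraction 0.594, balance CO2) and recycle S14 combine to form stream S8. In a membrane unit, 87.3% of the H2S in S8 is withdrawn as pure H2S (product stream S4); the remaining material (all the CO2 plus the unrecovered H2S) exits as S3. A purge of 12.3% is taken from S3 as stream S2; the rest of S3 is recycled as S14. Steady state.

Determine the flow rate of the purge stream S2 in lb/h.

CO2 enters only via S11 and leaves only via the purge: 626×0.406 = 0.123×(CO2 in S3), and the membrane unit passes all CO2, so CO2 in S8 = CO2 in S3 = 2066.3 lb/h.
H2S in S8: m_A = 626×0.594 + (1−0.123)·(1−0.873)·m_A, so m_A = 371.84/0.8886 = 418.45 lb/h.
S3 = (1−0.873)×418.45 + 2066.3 = 2119.5 lb/h.
Purge S2 = 0.123×2119.5 = 260.69 lb/h.

260.7 lb/h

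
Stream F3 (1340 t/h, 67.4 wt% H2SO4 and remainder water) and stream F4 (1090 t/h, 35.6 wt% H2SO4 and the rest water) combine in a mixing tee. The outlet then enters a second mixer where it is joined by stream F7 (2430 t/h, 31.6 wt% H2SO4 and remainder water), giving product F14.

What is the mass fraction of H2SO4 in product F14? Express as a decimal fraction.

0.424

Overall, product flow = 4860 t/h.
H2SO4 in = 1340×0.674 + 1090×0.356 + 2430×0.316 = 2059.1 t/h.
H2SO4 fraction in F14 = 0.424.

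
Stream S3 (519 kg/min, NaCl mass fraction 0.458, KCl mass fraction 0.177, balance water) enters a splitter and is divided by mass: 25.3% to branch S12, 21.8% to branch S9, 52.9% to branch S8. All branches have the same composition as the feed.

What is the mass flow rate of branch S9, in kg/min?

113.1 kg/min

Branch S9 flow = 0.218×519 = 113.14 kg/min.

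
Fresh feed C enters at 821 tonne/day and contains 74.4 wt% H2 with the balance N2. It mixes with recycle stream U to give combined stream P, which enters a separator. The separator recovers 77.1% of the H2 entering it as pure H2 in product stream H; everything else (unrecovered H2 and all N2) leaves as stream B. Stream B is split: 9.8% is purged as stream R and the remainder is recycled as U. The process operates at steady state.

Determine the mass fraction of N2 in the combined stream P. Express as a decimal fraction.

N2 enters only via C and leaves only via the purge: 821×0.256 = 0.098×(N2 in B), and the separator passes all N2, so N2 in P = N2 in B = 2144.7 tonne/day.
H2 in P: m_A = 821×0.744 + (1−0.098)·(1−0.771)·m_A, so m_A = 610.82/0.7934 = 769.84 tonne/day.
P = 769.84 + 2144.7 = 2914.5 tonne/day.
N2 fraction in P = 2144.7/2914.5 = 0.736.

0.736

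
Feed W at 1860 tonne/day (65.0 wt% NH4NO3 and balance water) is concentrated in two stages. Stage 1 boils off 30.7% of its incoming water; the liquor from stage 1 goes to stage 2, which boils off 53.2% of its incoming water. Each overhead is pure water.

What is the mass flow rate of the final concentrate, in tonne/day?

water in feed = 1860×0.350 = 651 tonne/day.
After stage 1: water left = (1−0.307)×651 = 451.14; stream total = 1660.1 tonne/day.
After stage 2: water left = (1−0.532)×451.14 = 211.13; final concentrate = 1420.1 tonne/day.

1420 tonne/day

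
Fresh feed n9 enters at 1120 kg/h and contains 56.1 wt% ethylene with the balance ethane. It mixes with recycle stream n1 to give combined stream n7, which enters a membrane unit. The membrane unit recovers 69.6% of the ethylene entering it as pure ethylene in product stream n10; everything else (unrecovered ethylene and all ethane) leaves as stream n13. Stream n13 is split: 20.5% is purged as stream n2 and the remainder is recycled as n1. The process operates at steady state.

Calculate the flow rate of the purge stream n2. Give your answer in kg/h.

ethane enters only via n9 and leaves only via the purge: 1120×0.439 = 0.205×(ethane in n13), and the membrane unit passes all ethane, so ethane in n7 = ethane in n13 = 2398.4 kg/h.
ethylene in n7: m_A = 1120×0.561 + (1−0.205)·(1−0.696)·m_A, so m_A = 628.32/0.7583 = 828.57 kg/h.
n13 = (1−0.696)×828.57 + 2398.4 = 2650.3 kg/h.
Purge n2 = 0.205×2650.3 = 543.32 kg/h.

543.3 kg/h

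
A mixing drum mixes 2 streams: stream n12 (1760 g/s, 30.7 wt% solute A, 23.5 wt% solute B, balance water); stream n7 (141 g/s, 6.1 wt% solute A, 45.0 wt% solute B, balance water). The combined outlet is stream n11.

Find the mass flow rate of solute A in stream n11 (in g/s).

solute A out = solute A in = 1760×0.307 + 141×0.061 = 548.92 g/s.

548.9 g/s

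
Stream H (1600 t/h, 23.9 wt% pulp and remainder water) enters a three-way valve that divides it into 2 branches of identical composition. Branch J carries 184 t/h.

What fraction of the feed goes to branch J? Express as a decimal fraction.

0.115

Fraction to J = 184/1600 = 0.1150.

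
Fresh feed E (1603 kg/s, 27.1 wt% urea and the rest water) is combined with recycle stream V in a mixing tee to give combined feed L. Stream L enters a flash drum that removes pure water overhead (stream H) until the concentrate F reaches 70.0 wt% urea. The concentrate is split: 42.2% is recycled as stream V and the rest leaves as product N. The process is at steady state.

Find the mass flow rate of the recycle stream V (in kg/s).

Overall urea balance (none leaves overhead): urea in fresh feed = urea in product, i.e. 1603×0.271 = (1−0.422)·F·0.700.
F = 434.41/(0.700×0.578) = 1073.7 kg/s.
Recycle V = 0.422×1073.7 = 453.1 kg/s.

453.1 kg/s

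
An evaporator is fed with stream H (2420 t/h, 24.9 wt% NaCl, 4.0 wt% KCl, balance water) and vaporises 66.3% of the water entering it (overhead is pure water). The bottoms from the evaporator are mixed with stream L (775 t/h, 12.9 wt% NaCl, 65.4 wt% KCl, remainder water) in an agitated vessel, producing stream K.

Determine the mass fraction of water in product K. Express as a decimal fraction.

Vapour removed = 0.663×0.711×2420 = 1140.8 t/h; concentrate = 1279.2 t/h.
water reaching the mixer = 579.85 (from concentrate) + 775×0.217 = 748.02 t/h.
Product flow = 1279.2 + 775 = 2054.2 t/h; water fraction = 0.3641.

0.3641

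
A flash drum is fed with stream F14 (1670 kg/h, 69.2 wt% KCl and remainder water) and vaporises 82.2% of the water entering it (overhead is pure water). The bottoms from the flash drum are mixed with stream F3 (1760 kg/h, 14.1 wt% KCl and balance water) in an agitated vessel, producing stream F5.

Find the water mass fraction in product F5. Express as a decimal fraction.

0.533

Vapour removed = 0.822×0.308×1670 = 422.8 kg/h; concentrate = 1247.2 kg/h.
water reaching the mixer = 91.556 (from concentrate) + 1760×0.859 = 1603.4 kg/h.
Product flow = 1247.2 + 1760 = 3007.2 kg/h; water fraction = 0.533.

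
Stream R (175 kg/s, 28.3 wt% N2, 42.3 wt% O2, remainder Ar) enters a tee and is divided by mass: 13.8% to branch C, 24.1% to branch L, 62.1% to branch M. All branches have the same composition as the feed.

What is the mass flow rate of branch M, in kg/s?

Branch M flow = 0.621×175 = 108.67 kg/s.

108.7 kg/s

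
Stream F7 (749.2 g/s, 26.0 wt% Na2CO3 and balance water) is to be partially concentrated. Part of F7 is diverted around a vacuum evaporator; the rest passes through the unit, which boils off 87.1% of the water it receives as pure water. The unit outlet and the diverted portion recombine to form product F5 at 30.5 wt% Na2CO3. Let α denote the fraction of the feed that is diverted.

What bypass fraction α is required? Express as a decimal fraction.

0.771

All 749.2×0.260 = 194.79 g/s of Na2CO3 reaches F5, so F5 = 194.79/0.305 = 638.66 g/s and vapour = 110.54 g/s.
The evaporator receives (1−α)·749.2 of feed at 0.740 water and removes 0.871 of that water:
0.871×0.740×(1−α)×749.2 = 110.54
(1−α) = 110.54/482.89 = 0.2289;  α = 0.7711.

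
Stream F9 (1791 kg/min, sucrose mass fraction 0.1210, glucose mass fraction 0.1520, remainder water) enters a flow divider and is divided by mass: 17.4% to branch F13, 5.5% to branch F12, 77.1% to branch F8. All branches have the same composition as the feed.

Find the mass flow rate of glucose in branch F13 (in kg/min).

47.37 kg/min

Branch F13 total = 0.174×1791 = 311.63 kg/min.
glucose in F13 = 0.152×311.63 = 47.368 kg/min.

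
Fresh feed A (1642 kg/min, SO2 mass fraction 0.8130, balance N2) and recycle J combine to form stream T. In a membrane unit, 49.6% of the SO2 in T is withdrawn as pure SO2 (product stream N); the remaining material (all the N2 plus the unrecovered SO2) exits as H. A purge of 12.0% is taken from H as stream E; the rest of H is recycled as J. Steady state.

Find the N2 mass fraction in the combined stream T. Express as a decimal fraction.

N2 enters only via A and leaves only via the purge: 1642×0.187 = 0.120×(N2 in H), and the membrane unit passes all N2, so N2 in T = N2 in H = 2558.8 kg/min.
SO2 in T: m_A = 1642×0.813 + (1−0.120)·(1−0.496)·m_A, so m_A = 1334.9/0.5565 = 2398.9 kg/min.
T = 2398.9 + 2558.8 = 4957.7 kg/min.
N2 fraction in T = 2558.8/4957.7 = 0.5161.

0.5161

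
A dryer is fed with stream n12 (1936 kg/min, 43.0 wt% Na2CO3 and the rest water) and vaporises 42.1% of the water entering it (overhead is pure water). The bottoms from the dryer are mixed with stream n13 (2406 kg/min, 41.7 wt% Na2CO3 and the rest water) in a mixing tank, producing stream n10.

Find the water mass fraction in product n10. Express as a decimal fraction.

0.527

Vapour removed = 0.421×0.570×1936 = 464.58 kg/min; concentrate = 1471.4 kg/min.
water reaching the mixer = 638.94 (from concentrate) + 2406×0.583 = 2041.6 kg/min.
Product flow = 1471.4 + 2406 = 3877.4 kg/min; water fraction = 0.527.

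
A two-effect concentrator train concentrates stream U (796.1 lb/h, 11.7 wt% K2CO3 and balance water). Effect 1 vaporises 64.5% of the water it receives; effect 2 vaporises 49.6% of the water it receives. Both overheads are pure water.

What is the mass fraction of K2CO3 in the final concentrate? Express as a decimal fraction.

0.425

water in feed = 796.1×0.883 = 702.96 lb/h.
After stage 1: water left = (1−0.645)×702.96 = 249.55; stream total = 342.69 lb/h.
After stage 2: water left = (1−0.496)×249.55 = 125.77; final concentrate = 218.92 lb/h.
K2CO3 fraction = 93.144/218.92 = 0.425.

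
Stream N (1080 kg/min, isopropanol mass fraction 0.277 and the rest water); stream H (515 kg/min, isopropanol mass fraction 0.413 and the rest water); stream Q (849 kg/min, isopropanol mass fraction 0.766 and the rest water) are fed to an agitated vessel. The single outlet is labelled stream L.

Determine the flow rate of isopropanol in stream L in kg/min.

isopropanol out = isopropanol in = 1080×0.277 + 515×0.413 + 849×0.766 = 1162.2 kg/min.

1162 kg/min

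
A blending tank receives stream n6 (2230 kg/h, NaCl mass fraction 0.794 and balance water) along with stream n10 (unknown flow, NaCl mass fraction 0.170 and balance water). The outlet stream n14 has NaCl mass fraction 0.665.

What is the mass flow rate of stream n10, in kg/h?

Let n10 be the unknown flow. Total out = 2230 + n10.
NaCl balance: 1770.6 + 0.170·n10 = 0.665·(2230 + n10)
(0.170 − 0.665)·n10 = 0.665×2230 − 1770.6 = -287.67
n10 = -287.67 / -0.495 = 581.15 kg/h

581.2 kg/h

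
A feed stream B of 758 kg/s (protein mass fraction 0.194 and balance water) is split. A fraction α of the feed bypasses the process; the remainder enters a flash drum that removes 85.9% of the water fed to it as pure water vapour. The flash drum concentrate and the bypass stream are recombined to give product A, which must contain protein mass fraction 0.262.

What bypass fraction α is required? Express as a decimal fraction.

0.625

All 758×0.194 = 147.05 kg/s of protein reaches A, so A = 147.05/0.262 = 561.27 kg/s and vapour = 196.73 kg/s.
The evaporator receives (1−α)·758 of feed at 0.806 water and removes 0.859 of that water:
0.859×0.806×(1−α)×758 = 196.73
(1−α) = 196.73/524.8 = 0.3749;  α = 0.6251.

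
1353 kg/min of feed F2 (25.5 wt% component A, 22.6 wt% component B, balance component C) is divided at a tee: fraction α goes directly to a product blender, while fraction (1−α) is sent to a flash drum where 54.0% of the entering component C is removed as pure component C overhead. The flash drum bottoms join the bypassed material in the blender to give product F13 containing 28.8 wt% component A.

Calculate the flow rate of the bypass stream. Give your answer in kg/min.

All 1353×0.255 = 345.01 kg/min of component A reaches F13, so F13 = 345.01/0.288 = 1198 kg/min and vapour = 155.03 kg/min.
The evaporator receives (1−α)·1353 of feed at 0.519 component C and removes 0.540 of that component C:
0.540×0.519×(1−α)×1353 = 155.03
(1−α) = 155.03/379.19 = 0.4088;  α = 0.5912.
Bypass flow = 0.5912×1353 = 799.83 kg/min.

799.8 kg/min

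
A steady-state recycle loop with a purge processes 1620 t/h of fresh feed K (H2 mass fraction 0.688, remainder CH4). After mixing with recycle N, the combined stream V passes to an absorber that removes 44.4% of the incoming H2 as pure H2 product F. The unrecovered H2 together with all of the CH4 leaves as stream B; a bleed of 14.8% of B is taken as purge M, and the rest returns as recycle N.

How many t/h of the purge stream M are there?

679.7 t/h

CH4 enters only via K and leaves only via the purge: 1620×0.312 = 0.148×(CH4 in B), and the absorber passes all CH4, so CH4 in V = CH4 in B = 3415.1 t/h.
H2 in V: m_A = 1620×0.688 + (1−0.148)·(1−0.444)·m_A, so m_A = 1114.6/0.5263 = 2117.8 t/h.
B = (1−0.444)×2117.8 + 3415.1 = 4592.6 t/h.
Purge M = 0.148×4592.6 = 679.71 t/h.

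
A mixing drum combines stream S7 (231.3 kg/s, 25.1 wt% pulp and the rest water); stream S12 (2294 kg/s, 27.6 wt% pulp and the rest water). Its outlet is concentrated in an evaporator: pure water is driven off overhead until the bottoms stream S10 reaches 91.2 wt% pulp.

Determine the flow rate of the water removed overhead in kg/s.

pulp entering = 231.3×0.251 + 2294×0.276 = 691.2 kg/s.
All pulp reports to S10, so S10 = 691.2/0.912 = 757.9 kg/s.
Total feed = 2525.3 kg/s; overhead = 2525.3 − 757.9 = 1767.4 kg/s.

1767 kg/s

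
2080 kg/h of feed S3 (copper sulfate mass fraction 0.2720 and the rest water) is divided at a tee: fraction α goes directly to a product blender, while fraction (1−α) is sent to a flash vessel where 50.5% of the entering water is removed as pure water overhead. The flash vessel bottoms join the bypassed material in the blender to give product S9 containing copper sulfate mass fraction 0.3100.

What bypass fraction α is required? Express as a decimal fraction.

0.667

All 2080×0.272 = 565.76 kg/h of copper sulfate reaches S9, so S9 = 565.76/0.310 = 1825 kg/h and vapour = 254.97 kg/h.
The evaporator receives (1−α)·2080 of feed at 0.728 water and removes 0.505 of that water:
0.505×0.728×(1−α)×2080 = 254.97
(1−α) = 254.97/764.69 = 0.3334;  α = 0.6666.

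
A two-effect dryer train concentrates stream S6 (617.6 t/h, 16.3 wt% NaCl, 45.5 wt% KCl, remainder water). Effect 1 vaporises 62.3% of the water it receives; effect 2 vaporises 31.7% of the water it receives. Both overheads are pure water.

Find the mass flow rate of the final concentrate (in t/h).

442.4 t/h

water in feed = 617.6×0.382 = 235.92 t/h.
After stage 1: water left = (1−0.623)×235.92 = 88.943; stream total = 470.62 t/h.
After stage 2: water left = (1−0.317)×88.943 = 60.748; final concentrate = 442.42 t/h.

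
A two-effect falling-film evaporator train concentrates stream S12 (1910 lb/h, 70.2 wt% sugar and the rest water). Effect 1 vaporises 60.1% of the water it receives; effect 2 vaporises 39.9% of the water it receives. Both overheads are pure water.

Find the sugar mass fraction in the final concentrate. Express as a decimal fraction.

0.9076

water in feed = 1910×0.298 = 569.18 lb/h.
After stage 1: water left = (1−0.601)×569.18 = 227.1; stream total = 1567.9 lb/h.
After stage 2: water left = (1−0.399)×227.1 = 136.49; final concentrate = 1477.3 lb/h.
sugar fraction = 1340.8/1477.3 = 0.9076.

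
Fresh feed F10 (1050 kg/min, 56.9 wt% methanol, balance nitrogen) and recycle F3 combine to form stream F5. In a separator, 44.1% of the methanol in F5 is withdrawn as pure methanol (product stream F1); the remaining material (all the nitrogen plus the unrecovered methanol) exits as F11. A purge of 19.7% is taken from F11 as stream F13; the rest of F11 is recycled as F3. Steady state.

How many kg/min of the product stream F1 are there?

478.1 kg/min

methanol in F5: m_A = 1050×0.569 + (1−0.197)·(1−0.441)·m_A, so m_A = 597.45/0.5511 = 1084.1 kg/min.
Product F1 = 0.441×1084.1 = 478.07 kg/min.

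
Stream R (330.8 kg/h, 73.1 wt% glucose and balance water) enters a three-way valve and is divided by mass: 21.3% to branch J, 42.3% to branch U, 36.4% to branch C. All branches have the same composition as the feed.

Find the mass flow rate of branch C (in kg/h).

120.4 kg/h

Branch C flow = 0.364×330.8 = 120.41 kg/h.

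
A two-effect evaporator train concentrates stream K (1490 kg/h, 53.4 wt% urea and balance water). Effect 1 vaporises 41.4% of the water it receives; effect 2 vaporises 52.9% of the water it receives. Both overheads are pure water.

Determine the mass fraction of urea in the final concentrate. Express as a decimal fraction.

water in feed = 1490×0.466 = 694.34 kg/h.
After stage 1: water left = (1−0.414)×694.34 = 406.88; stream total = 1202.5 kg/h.
After stage 2: water left = (1−0.529)×406.88 = 191.64; final concentrate = 987.3 kg/h.
urea fraction = 795.66/987.3 = 0.8059.

0.8059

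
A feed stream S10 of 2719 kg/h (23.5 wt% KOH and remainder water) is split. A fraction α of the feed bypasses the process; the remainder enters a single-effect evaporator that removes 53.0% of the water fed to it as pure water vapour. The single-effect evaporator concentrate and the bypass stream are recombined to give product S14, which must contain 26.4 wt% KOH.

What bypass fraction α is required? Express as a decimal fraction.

All 2719×0.235 = 638.96 kg/h of KOH reaches S14, so S14 = 638.96/0.264 = 2420.3 kg/h and vapour = 298.68 kg/h.
The evaporator receives (1−α)·2719 of feed at 0.765 water and removes 0.530 of that water:
0.530×0.765×(1−α)×2719 = 298.68
(1−α) = 298.68/1102.4 = 0.2709;  α = 0.7291.

0.729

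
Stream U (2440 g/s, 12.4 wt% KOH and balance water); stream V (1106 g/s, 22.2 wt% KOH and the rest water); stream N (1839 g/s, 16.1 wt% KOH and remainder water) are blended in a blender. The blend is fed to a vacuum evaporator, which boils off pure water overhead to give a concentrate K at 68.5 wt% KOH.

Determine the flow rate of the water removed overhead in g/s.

KOH entering = 2440×0.124 + 1106×0.222 + 1839×0.161 = 844.17 g/s.
All KOH reports to K, so K = 844.17/0.685 = 1232.4 g/s.
Total feed = 5385 g/s; overhead = 5385 − 1232.4 = 4152.6 g/s.

4153 g/s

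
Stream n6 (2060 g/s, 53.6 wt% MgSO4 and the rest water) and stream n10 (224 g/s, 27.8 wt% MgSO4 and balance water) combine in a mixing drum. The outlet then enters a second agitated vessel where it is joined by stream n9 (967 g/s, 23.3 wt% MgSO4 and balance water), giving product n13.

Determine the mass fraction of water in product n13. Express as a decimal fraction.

Overall, product flow = 3251 g/s.
water in = 2060×0.464 + 224×0.722 + 967×0.767 = 1859.3 g/s.
water fraction in n13 = 0.572.

0.572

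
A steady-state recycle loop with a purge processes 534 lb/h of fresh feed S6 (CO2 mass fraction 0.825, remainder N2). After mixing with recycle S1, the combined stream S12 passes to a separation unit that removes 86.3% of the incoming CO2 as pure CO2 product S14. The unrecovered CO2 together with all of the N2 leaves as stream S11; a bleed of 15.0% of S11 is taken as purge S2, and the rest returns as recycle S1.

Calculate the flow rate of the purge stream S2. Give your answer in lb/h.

N2 enters only via S6 and leaves only via the purge: 534×0.175 = 0.150×(N2 in S11), and the separation unit passes all N2, so N2 in S12 = N2 in S11 = 623 lb/h.
CO2 in S12: m_A = 534×0.825 + (1−0.150)·(1−0.863)·m_A, so m_A = 440.55/0.8835 = 498.61 lb/h.
S11 = (1−0.863)×498.61 + 623 = 691.31 lb/h.
Purge S2 = 0.150×691.31 = 103.7 lb/h.

103.7 lb/h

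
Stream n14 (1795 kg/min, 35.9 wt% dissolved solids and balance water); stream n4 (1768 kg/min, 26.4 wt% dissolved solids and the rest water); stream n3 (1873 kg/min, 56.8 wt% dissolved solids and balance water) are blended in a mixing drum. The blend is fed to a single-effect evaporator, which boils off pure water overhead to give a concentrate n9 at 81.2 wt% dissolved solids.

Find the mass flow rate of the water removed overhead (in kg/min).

2757 kg/min

dissolved solids entering = 1795×0.359 + 1768×0.264 + 1873×0.568 = 2175 kg/min.
All dissolved solids reports to n9, so n9 = 2175/0.812 = 2678.6 kg/min.
Total feed = 5436 kg/min; overhead = 5436 − 2678.6 = 2757.4 kg/min.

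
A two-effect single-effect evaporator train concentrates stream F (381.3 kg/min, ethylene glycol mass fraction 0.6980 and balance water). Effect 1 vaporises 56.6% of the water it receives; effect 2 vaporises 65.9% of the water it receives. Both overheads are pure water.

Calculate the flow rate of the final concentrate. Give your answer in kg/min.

water in feed = 381.3×0.302 = 115.15 kg/min.
After stage 1: water left = (1−0.566)×115.15 = 49.976; stream total = 316.12 kg/min.
After stage 2: water left = (1−0.659)×49.976 = 17.042; final concentrate = 283.19 kg/min.

283.2 kg/min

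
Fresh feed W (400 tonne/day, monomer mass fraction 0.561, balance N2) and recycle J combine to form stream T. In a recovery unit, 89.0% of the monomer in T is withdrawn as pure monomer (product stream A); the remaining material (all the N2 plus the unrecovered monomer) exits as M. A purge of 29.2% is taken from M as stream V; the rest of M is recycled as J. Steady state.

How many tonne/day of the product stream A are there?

216.6 tonne/day

monomer in T: m_A = 400×0.561 + (1−0.292)·(1−0.890)·m_A, so m_A = 224.4/0.9221 = 243.35 tonne/day.
Product A = 0.890×243.35 = 216.58 tonne/day.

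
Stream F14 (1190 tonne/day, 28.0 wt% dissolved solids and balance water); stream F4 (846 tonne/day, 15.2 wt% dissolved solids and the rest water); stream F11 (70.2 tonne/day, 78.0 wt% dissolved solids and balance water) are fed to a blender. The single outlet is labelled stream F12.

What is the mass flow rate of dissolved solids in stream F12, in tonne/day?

516.5 tonne/day

dissolved solids out = dissolved solids in = 1190×0.280 + 846×0.152 + 70.2×0.780 = 516.55 tonne/day.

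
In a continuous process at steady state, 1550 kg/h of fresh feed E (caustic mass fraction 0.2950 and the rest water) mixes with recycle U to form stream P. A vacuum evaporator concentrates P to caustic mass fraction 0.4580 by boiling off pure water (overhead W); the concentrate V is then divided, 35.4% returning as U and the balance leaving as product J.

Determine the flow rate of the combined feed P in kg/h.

Overall caustic balance (none leaves overhead): caustic in fresh feed = caustic in product, i.e. 1550×0.295 = (1−0.354)·V·0.458.
V = 457.25/(0.458×0.646) = 1545.5 kg/h.
Recycle U = 0.354×1545.5 = 547.09 kg/h.
Combined feed P = 1550 + 547.09 = 2097.1 kg/h.

2097 kg/h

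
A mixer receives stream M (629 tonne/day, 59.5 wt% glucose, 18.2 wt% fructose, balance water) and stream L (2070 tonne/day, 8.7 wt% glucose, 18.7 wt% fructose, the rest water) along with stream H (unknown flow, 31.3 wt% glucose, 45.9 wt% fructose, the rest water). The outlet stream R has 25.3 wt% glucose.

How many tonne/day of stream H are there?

Let H be the unknown flow. Total out = 2699 + H.
glucose balance: 554.35 + 0.313·H = 0.253·(2699 + H)
(0.313 − 0.253)·H = 0.253×2699 − 554.35 = 128.5
H = 128.5 / 0.060 = 2141.7 tonne/day

2142 tonne/day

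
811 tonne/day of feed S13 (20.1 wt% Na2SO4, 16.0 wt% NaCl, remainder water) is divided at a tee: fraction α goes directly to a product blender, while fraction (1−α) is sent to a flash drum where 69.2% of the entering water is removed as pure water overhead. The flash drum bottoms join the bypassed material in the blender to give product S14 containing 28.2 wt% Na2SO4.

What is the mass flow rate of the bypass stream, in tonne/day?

284.2 tonne/day

All 811×0.201 = 163.01 tonne/day of Na2SO4 reaches S14, so S14 = 163.01/0.282 = 578.05 tonne/day and vapour = 232.95 tonne/day.
The evaporator receives (1−α)·811 of feed at 0.639 water and removes 0.692 of that water:
0.692×0.639×(1−α)×811 = 232.95
(1−α) = 232.95/358.61 = 0.6496;  α = 0.3504.
Bypass flow = 0.3504×811 = 284.2 tonne/day.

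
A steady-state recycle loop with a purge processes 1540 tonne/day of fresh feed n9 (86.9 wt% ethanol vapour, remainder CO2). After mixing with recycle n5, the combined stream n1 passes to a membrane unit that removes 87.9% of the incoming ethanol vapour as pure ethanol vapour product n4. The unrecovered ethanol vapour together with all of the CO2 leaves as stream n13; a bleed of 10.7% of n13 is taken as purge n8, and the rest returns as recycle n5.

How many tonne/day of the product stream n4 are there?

ethanol vapour in n1: m_A = 1540×0.869 + (1−0.107)·(1−0.879)·m_A, so m_A = 1338.3/0.8919 = 1500.4 tonne/day.
Product n4 = 0.879×1500.4 = 1318.8 tonne/day.

1319 tonne/day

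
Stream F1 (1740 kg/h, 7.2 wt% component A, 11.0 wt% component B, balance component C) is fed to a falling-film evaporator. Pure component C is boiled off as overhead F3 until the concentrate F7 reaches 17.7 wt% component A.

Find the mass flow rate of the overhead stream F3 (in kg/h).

component A is conserved: 1740×0.072 = 125.28 kg/h all reports to the concentrate.
Concentrate = 125.28/(target fraction) = 707.8 kg/h.
Overhead = 1740 − 707.8 = 1032.2 kg/h.

1032 kg/h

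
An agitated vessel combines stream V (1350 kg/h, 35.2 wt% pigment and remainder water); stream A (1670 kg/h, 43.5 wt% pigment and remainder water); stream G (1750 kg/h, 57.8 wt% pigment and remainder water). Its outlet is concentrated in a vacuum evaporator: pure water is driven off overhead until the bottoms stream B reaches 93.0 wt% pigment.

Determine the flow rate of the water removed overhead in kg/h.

pigment entering = 1350×0.352 + 1670×0.435 + 1750×0.578 = 2213.2 kg/h.
All pigment reports to B, so B = 2213.2/0.930 = 2379.7 kg/h.
Total feed = 4770 kg/h; overhead = 4770 − 2379.7 = 2390.3 kg/h.

2390 kg/h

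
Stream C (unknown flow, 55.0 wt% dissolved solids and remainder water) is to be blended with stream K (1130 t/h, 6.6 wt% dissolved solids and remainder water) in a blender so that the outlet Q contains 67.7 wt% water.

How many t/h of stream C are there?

1279 t/h

Let C be the unknown flow. Total out = 1130 + C.
water balance: 1055.4 + 0.450·C = 0.677·(1130 + C)
(0.450 − 0.677)·C = 0.677×1130 − 1055.4 = -290.41
C = -290.41 / -0.227 = 1279.3 t/h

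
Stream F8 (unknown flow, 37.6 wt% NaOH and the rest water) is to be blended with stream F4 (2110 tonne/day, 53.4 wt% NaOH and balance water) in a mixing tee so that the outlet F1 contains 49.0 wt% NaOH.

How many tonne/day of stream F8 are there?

Let F8 be the unknown flow. Total out = 2110 + F8.
NaOH balance: 1126.7 + 0.376·F8 = 0.490·(2110 + F8)
(0.376 − 0.490)·F8 = 0.490×2110 − 1126.7 = -92.84
F8 = -92.84 / -0.114 = 814.39 tonne/day

814.4 tonne/day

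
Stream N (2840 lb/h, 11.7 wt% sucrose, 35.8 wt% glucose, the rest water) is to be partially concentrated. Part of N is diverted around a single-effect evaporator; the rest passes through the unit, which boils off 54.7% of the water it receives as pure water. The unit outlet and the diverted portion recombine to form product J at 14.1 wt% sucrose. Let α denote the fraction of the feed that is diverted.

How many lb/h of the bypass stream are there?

1157 lb/h

All 2840×0.117 = 332.28 lb/h of sucrose reaches J, so J = 332.28/0.141 = 2356.6 lb/h and vapour = 483.4 lb/h.
The evaporator receives (1−α)·2840 of feed at 0.525 water and removes 0.547 of that water:
0.547×0.525×(1−α)×2840 = 483.4
(1−α) = 483.4/815.58 = 0.5927;  α = 0.4073.
Bypass flow = 0.4073×2840 = 1156.7 lb/h.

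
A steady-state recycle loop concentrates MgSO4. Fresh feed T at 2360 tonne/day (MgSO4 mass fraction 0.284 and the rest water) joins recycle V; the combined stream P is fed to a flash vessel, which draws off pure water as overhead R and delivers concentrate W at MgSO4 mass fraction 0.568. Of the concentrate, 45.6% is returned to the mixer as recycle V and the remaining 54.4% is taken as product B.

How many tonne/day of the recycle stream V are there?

Overall MgSO4 balance (none leaves overhead): MgSO4 in fresh feed = MgSO4 in product, i.e. 2360×0.284 = (1−0.456)·W·0.568.
W = 670.24/(0.568×0.544) = 2169.1 tonne/day.
Recycle V = 0.456×2169.1 = 989.12 tonne/day.

989.1 tonne/day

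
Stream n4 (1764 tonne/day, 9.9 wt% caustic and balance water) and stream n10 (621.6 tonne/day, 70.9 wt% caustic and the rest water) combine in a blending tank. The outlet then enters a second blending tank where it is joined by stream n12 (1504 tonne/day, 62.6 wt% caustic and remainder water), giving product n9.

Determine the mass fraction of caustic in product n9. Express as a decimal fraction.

0.400

Overall, product flow = 3889.6 tonne/day.
caustic in = 1764×0.099 + 621.6×0.709 + 1504×0.626 = 1556.9 tonne/day.
caustic fraction in n9 = 0.400.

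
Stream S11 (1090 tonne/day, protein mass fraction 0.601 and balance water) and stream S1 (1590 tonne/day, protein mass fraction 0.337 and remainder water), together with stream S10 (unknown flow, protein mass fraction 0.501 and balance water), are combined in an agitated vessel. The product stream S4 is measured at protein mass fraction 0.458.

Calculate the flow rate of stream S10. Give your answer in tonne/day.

Let S10 be the unknown flow. Total out = 2680 + S10.
protein balance: 1190.9 + 0.501·S10 = 0.458·(2680 + S10)
(0.501 − 0.458)·S10 = 0.458×2680 − 1190.9 = 36.52
S10 = 36.52 / 0.043 = 849.3 tonne/day

849.3 tonne/day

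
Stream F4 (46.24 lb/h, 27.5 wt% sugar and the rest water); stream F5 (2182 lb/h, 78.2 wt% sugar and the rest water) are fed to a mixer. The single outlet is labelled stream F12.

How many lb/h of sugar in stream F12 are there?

1719 lb/h

sugar out = sugar in = 46.24×0.275 + 2182×0.782 = 1719 lb/h.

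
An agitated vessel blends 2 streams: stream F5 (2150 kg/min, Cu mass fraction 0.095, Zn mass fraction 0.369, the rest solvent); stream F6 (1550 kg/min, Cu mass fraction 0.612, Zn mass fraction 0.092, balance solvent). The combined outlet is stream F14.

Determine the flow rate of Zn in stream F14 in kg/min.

936 kg/min

Zn out = Zn in = 2150×0.369 + 1550×0.092 = 935.95 kg/min.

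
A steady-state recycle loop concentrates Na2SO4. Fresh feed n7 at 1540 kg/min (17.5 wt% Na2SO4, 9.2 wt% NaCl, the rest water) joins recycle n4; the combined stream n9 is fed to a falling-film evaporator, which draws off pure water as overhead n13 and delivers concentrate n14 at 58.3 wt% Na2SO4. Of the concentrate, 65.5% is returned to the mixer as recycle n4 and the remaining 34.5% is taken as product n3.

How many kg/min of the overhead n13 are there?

Overall Na2SO4 balance (none leaves overhead): Na2SO4 in fresh feed = Na2SO4 in product, i.e. 1540×0.175 = (1−0.655)·n14·0.583.
n14 = 269.5/(0.583×0.345) = 1339.9 kg/min.
Recycle n4 = 0.655×1339.9 = 877.63 kg/min.
Combined feed n9 = 1540 + 877.63 = 2417.6 kg/min.
Overhead n13 = n9 − n14 = 2417.6 − 1339.9 = 1077.7 kg/min.

1078 kg/min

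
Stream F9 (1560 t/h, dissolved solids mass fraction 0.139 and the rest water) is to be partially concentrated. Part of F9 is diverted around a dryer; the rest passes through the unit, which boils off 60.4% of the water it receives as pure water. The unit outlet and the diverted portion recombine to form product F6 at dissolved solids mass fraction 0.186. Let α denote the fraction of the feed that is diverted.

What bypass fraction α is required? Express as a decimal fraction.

All 1560×0.139 = 216.84 t/h of dissolved solids reaches F6, so F6 = 216.84/0.186 = 1165.8 t/h and vapour = 394.19 t/h.
The evaporator receives (1−α)·1560 of feed at 0.861 water and removes 0.604 of that water:
0.604×0.861×(1−α)×1560 = 394.19
(1−α) = 394.19/811.27 = 0.4859;  α = 0.5141.

0.514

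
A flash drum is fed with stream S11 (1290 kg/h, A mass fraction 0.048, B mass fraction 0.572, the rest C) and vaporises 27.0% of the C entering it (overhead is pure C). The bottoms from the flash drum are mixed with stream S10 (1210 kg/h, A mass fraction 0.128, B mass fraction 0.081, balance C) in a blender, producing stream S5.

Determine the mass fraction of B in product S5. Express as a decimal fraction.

0.353

Vapour removed = 0.270×0.380×1290 = 132.35 kg/h; concentrate = 1157.6 kg/h.
B reaching the mixer = 737.88 (from concentrate) + 1210×0.081 = 835.89 kg/h.
Product flow = 1157.6 + 1210 = 2367.6 kg/h; B fraction = 0.353.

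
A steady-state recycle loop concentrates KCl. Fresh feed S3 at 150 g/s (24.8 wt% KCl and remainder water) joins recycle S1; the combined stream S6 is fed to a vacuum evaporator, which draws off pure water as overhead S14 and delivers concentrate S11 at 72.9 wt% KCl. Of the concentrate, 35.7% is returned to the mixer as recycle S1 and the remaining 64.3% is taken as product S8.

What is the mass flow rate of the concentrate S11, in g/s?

Overall KCl balance (none leaves overhead): KCl in fresh feed = KCl in product, i.e. 150×0.248 = (1−0.357)·S11·0.729.
S11 = 37.2/(0.729×0.643) = 79.361 g/s.

79.36 g/s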